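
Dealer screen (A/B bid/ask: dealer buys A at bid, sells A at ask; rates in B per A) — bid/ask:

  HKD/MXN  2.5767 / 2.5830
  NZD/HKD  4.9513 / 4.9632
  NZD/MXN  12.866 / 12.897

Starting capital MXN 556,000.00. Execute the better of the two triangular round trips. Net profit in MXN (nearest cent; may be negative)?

Net profit: MXN 1,997.38

Best loop MXN → HKD → NZD → MXN:
MXN 556,000.00 ÷ 2.5830 (buy HKD at ask) = HKD 215,253.58
HKD 215,253.58 ÷ 4.9632 (buy NZD at ask) = NZD 43,369.92
NZD 43,369.92 × 12.866 (sell NZD at bid) = MXN 557,997.38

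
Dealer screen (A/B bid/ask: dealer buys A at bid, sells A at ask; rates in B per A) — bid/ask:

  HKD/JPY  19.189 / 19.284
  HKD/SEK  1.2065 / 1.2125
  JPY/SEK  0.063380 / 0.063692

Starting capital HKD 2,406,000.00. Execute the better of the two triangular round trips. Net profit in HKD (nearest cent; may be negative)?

Best loop HKD → JPY → SEK → HKD:
HKD 2,406,000.00 × 19.189 (sell HKD at bid) = JPY 46,168,734
JPY 46,168,734 × 0.063380 (sell JPY at bid) = SEK 2,926,174.36
SEK 2,926,174.36 ÷ 1.2125 (buy HKD at ask) = HKD 2,413,339.68

Net profit: HKD 7,339.68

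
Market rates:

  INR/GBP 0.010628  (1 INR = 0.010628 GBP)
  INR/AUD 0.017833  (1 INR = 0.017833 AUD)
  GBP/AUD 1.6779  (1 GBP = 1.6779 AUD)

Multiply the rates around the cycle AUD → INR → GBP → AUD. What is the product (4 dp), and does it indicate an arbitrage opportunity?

Around AUD → INR → GBP → AUD: 1 ÷ 0.017833 × 0.010628 × 1.6779 = 0.999984
Product ≈ 1 (deviation 0.002%, within rounding noise).

1.0000 (no arbitrage)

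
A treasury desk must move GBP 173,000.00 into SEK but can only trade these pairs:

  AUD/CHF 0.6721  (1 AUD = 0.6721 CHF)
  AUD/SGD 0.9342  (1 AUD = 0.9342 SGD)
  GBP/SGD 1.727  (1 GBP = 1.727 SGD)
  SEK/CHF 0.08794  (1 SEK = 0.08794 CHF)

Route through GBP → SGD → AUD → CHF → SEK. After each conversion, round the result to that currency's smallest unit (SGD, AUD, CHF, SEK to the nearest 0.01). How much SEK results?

SEK 2,444,252.10

GBP 173,000.00 × 1.727 = SGD 298,771.00
SGD 298,771.00 ÷ 0.9342 = AUD 319,814.81
AUD 319,814.81 × 0.6721 = CHF 214,947.53
CHF 214,947.53 ÷ 0.08794 = SEK 2,444,252.10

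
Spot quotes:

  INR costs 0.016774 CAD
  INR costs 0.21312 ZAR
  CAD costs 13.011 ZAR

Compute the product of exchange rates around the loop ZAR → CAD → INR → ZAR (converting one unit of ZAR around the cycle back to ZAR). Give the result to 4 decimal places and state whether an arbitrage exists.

0.9765 (arbitrage exists)

Around ZAR → CAD → INR → ZAR: 1 ÷ 13.011 ÷ 0.016774 × 0.21312 = 0.976510
Product < 1; profitable direction is ZAR → INR → CAD → ZAR.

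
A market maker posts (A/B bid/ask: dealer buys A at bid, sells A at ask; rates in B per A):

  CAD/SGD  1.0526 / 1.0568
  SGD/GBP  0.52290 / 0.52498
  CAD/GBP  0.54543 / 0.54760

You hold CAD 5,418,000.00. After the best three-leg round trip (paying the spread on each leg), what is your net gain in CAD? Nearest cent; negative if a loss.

Net profit: CAD 27,748.35

Best loop CAD → SGD → GBP → CAD:
CAD 5,418,000.00 × 1.0526 (sell CAD at bid) = SGD 5,702,986.80
SGD 5,702,986.80 × 0.52290 (sell SGD at bid) = GBP 2,982,091.80
GBP 2,982,091.80 ÷ 0.54760 (buy CAD at ask) = CAD 5,445,748.35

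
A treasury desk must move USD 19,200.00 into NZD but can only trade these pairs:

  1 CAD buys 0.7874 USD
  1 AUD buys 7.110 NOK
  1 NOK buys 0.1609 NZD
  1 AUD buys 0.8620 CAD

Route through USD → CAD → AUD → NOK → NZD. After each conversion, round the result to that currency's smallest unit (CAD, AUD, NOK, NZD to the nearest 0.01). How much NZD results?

NZD 32,361.17

USD 19,200.00 ÷ 0.7874 = CAD 24,384.05
CAD 24,384.05 ÷ 0.8620 = AUD 28,287.76
AUD 28,287.76 × 7.110 = NOK 201,125.97
NOK 201,125.97 × 0.1609 = NZD 32,361.17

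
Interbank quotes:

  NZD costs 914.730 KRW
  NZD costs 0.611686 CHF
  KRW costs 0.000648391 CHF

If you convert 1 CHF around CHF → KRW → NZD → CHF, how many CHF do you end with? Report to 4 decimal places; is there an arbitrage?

Around CHF → KRW → NZD → CHF: 1 ÷ 0.000648391 ÷ 914.730 × 0.611686 = 1.031332
Product > 1; profitable direction is CHF → KRW → NZD → CHF.

1.0313 (arbitrage exists)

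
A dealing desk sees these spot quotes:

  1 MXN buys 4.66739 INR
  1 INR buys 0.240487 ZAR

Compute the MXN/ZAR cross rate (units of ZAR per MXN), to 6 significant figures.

1 MXN × 4.66739 = 4.66739 INR
4.66739 INR × 0.240487 = 1.12245 ZAR

MXN/ZAR = 1.12245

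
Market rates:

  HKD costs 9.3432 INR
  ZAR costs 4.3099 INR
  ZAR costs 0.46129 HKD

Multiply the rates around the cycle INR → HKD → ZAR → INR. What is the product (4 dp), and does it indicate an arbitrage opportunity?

Around INR → HKD → ZAR → INR: 1 ÷ 9.3432 ÷ 0.46129 × 4.3099 = 0.999994
Product ≈ 1 (deviation 0.001%, within rounding noise).

1.0000 (no arbitrage)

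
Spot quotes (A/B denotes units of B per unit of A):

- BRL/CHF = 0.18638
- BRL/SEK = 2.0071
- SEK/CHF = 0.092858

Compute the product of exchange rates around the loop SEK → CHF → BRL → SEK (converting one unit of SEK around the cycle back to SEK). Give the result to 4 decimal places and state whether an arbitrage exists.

1.0000 (no arbitrage)

Around SEK → CHF → BRL → SEK: 1 × 0.092858 ÷ 0.18638 × 2.0071 = 0.999975
Product ≈ 1 (deviation 0.003%, within rounding noise).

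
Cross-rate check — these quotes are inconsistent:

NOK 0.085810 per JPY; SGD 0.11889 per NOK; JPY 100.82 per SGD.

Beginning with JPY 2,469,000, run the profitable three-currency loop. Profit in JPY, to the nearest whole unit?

Profitable loop is JPY → NOK → SGD → JPY:
JPY 2,469,000 × 0.085810 = NOK 211,864.89
NOK 211,864.89 × 0.11889 = SGD 25,188.62
SGD 25,188.62 × 100.82 = JPY 2,539,516
Profit = JPY 2,539,516 − JPY 2,469,000

Profit: JPY 70,516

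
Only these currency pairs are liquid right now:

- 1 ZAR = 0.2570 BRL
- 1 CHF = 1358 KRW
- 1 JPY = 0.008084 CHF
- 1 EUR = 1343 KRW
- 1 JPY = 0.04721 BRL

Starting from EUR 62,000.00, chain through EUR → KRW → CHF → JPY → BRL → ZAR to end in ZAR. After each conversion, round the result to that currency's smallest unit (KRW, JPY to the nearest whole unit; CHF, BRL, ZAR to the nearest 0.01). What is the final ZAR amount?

EUR 62,000.00 × 1343 = KRW 83,266,000
KRW 83,266,000 ÷ 1358 = CHF 61,315.17
CHF 61,315.17 ÷ 0.008084 = JPY 7,584,756
JPY 7,584,756 × 0.04721 = BRL 358,076.33
BRL 358,076.33 ÷ 0.2570 = ZAR 1,393,293.11

ZAR 1,393,293.11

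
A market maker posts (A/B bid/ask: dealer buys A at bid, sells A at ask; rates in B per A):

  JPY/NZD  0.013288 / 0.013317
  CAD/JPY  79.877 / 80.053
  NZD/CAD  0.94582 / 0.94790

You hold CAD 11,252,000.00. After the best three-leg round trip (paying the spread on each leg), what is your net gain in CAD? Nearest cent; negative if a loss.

Best loop CAD → JPY → NZD → CAD:
CAD 11,252,000.00 × 79.877 (sell CAD at bid) = JPY 898,776,004
JPY 898,776,004 × 0.013288 (sell JPY at bid) = NZD 11,942,935.54
NZD 11,942,935.54 × 0.94582 (sell NZD at bid) = CAD 11,295,867.29

Net profit: CAD 43,867.29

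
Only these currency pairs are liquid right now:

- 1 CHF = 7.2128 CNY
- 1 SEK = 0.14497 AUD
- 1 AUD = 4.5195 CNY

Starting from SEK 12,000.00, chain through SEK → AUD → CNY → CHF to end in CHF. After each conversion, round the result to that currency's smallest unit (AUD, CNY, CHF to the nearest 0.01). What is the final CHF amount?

SEK 12,000.00 × 0.14497 = AUD 1,739.64
AUD 1,739.64 × 4.5195 = CNY 7,862.30
CNY 7,862.30 ÷ 7.2128 = CHF 1,090.05

CHF 1,090.05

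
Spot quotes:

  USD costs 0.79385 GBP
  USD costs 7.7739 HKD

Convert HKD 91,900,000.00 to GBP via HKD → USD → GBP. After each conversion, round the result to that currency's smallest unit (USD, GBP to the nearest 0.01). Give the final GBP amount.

GBP 9,384,583.67

HKD 91,900,000.00 ÷ 7.7739 = USD 11,821,608.20
USD 11,821,608.20 × 0.79385 = GBP 9,384,583.67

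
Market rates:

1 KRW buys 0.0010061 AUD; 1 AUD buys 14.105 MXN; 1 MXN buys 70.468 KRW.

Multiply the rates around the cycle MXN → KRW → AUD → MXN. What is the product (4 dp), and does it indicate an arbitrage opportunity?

Around MXN → KRW → AUD → MXN: 1 × 70.468 × 0.0010061 × 14.105 = 1.000014
Product ≈ 1 (deviation 0.001%, within rounding noise).

1.0000 (no arbitrage)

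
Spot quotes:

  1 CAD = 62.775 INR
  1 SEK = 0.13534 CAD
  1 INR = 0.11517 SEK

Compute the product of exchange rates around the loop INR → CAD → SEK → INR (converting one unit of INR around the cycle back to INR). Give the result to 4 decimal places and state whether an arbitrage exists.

Around INR → CAD → SEK → INR: 1 ÷ 62.775 ÷ 0.13534 ÷ 0.11517 = 1.021993
Product > 1; profitable direction is INR → CAD → SEK → INR.

1.0220 (arbitrage exists)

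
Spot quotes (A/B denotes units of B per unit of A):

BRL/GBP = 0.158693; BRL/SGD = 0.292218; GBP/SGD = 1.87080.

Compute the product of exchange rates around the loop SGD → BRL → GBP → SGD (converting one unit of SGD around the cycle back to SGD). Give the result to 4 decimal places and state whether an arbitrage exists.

Around SGD → BRL → GBP → SGD: 1 ÷ 0.292218 × 0.158693 × 1.87080 = 1.015964
Product > 1; profitable direction is SGD → BRL → GBP → SGD.

1.0160 (arbitrage exists)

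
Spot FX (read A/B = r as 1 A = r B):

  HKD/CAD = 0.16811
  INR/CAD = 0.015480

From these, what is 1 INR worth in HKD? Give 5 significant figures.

INR/HKD = 0.092083

1 INR × 0.015480 = 0.01548 CAD
0.01548 CAD ÷ 0.16811 = 0.0920826 HKD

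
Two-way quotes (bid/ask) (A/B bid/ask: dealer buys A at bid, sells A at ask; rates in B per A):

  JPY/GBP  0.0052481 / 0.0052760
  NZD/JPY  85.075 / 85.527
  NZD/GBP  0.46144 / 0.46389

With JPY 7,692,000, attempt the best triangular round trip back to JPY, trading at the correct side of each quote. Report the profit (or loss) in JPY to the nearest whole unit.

Net profit: JPY 173,865

Best loop JPY → NZD → GBP → JPY:
JPY 7,692,000 ÷ 85.527 (buy NZD at ask) = NZD 89,936.51
NZD 89,936.51 × 0.46144 (sell NZD at bid) = GBP 41,500.30
GBP 41,500.30 ÷ 0.0052760 (buy JPY at ask) = JPY 7,865,865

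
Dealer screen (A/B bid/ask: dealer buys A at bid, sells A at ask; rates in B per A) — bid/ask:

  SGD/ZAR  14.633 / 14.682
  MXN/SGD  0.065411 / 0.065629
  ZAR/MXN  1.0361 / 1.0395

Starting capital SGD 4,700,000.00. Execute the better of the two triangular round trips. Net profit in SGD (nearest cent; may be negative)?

Net result: SGD -7,628.83 (no profitable arbitrage after spreads)

Best loop SGD → MXN → ZAR → SGD:
SGD 4,700,000.00 ÷ 0.065629 (buy MXN at ask) = MXN 71,614,682.53
MXN 71,614,682.53 ÷ 1.0395 (buy ZAR at ask) = ZAR 68,893,393.49
ZAR 68,893,393.49 ÷ 14.682 (buy SGD at ask) = SGD 4,692,371.17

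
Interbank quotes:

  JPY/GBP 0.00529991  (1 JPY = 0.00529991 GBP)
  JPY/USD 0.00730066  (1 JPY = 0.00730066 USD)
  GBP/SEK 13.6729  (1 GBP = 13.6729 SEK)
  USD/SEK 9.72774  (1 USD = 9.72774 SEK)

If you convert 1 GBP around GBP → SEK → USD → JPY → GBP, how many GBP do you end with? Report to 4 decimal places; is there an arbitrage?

Around GBP → SEK → USD → JPY → GBP: 1 × 13.6729 ÷ 9.72774 ÷ 0.00730066 × 0.00529991 = 1.020364
Product > 1; profitable direction is GBP → SEK → USD → JPY → GBP.

1.0204 (arbitrage exists)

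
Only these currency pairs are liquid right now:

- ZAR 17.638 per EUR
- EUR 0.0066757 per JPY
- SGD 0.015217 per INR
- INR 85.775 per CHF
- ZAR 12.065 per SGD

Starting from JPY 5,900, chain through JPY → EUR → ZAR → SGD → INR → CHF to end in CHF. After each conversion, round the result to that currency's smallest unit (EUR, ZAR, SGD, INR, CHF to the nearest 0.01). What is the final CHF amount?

JPY 5,900 × 0.0066757 = EUR 39.39
EUR 39.39 × 17.638 = ZAR 694.76
ZAR 694.76 ÷ 12.065 = SGD 57.58
SGD 57.58 ÷ 0.015217 = INR 3,783.93
INR 3,783.93 ÷ 85.775 = CHF 44.11

CHF 44.11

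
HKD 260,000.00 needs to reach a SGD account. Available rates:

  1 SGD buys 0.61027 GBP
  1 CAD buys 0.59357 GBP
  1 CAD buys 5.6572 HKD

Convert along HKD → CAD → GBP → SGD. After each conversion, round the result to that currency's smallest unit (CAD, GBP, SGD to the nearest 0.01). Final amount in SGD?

HKD 260,000.00 ÷ 5.6572 = CAD 45,959.13
CAD 45,959.13 × 0.59357 = GBP 27,279.96
GBP 27,279.96 ÷ 0.61027 = SGD 44,701.46

SGD 44,701.46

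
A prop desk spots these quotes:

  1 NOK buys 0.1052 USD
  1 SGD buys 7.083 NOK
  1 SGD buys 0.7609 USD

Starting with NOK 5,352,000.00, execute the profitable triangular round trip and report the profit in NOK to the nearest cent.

Profit: NOK 113,258.49

Profitable loop is NOK → SGD → USD → NOK:
NOK 5,352,000.00 ÷ 7.083 = SGD 755,612.03
SGD 755,612.03 × 0.7609 = USD 574,945.19
USD 574,945.19 ÷ 0.1052 = NOK 5,465,258.49
Profit = NOK 5,465,258.49 − NOK 5,352,000.00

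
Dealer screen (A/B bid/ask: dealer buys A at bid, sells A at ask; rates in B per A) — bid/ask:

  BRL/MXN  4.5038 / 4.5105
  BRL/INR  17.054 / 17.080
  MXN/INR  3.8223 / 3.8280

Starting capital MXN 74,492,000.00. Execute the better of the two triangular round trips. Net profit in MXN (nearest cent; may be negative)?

Net profit: MXN 588,237.07

Best loop MXN → INR → BRL → MXN:
MXN 74,492,000.00 × 3.8223 (sell MXN at bid) = INR 284,730,771.60
INR 284,730,771.60 ÷ 17.080 (buy BRL at ask) = BRL 16,670,419.88
BRL 16,670,419.88 × 4.5038 (sell BRL at bid) = MXN 75,080,237.07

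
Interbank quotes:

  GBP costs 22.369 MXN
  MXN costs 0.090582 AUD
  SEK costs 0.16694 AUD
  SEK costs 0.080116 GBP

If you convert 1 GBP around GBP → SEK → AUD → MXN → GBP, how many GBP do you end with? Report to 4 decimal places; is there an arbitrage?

Around GBP → SEK → AUD → MXN → GBP: 1 ÷ 0.080116 × 0.16694 ÷ 0.090582 ÷ 22.369 = 1.028378
Product > 1; profitable direction is GBP → SEK → AUD → MXN → GBP.

1.0284 (arbitrage exists)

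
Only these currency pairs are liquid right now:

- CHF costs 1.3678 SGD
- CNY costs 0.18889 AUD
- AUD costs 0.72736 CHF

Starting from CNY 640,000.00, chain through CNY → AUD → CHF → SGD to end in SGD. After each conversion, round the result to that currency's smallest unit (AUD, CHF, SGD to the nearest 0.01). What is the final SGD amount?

CNY 640,000.00 × 0.18889 = AUD 120,889.60
AUD 120,889.60 × 0.72736 = CHF 87,930.26
CHF 87,930.26 × 1.3678 = SGD 120,271.01

SGD 120,271.01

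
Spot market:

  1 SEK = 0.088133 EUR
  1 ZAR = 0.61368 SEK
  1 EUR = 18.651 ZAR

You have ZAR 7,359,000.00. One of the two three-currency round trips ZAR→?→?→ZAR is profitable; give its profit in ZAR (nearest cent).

Profitable loop is ZAR → SEK → EUR → ZAR:
ZAR 7,359,000.00 × 0.61368 = SEK 4,516,071.12
SEK 4,516,071.12 × 0.088133 = EUR 398,014.90
EUR 398,014.90 × 18.651 = ZAR 7,423,375.83
Profit = ZAR 7,423,375.83 − ZAR 7,359,000.00

Profit: ZAR 64,375.83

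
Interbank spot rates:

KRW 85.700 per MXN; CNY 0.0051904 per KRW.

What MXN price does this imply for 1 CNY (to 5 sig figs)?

CNY/MXN = 2.2481

1 CNY ÷ 0.0051904 = 192.663 KRW
192.663 KRW ÷ 85.700 = 2.24811 MXN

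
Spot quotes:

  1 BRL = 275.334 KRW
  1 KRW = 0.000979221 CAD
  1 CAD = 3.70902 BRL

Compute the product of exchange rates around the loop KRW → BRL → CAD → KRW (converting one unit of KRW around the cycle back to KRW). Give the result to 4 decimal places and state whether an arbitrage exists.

Around KRW → BRL → CAD → KRW: 1 ÷ 275.334 ÷ 3.70902 ÷ 0.000979221 = 1.000001
Product ≈ 1 (deviation 0.000%, within rounding noise).

1.0000 (no arbitrage)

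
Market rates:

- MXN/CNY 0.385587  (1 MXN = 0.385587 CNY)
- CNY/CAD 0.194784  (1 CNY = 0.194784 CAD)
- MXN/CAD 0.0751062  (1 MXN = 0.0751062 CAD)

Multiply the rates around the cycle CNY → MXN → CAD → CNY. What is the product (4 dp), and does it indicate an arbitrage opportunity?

1.0000 (no arbitrage)

Around CNY → MXN → CAD → CNY: 1 ÷ 0.385587 × 0.0751062 ÷ 0.194784 = 1.000000
Product ≈ 1 (deviation 0.000%, within rounding noise).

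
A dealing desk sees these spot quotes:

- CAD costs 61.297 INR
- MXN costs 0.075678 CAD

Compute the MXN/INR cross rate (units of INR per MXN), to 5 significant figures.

MXN/INR = 4.6388

1 MXN × 0.075678 = 0.075678 CAD
0.075678 CAD × 61.297 = 4.63883 INR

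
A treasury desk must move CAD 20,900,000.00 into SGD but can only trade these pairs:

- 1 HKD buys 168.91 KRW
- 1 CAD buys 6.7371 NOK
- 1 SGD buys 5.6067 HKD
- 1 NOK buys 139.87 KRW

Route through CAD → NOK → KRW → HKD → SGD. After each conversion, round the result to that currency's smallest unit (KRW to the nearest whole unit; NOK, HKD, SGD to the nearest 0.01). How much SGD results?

SGD 20,796,065.38

CAD 20,900,000.00 × 6.7371 = NOK 140,805,390.00
NOK 140,805,390.00 × 139.87 = KRW 19,694,449,899
KRW 19,694,449,899 ÷ 168.91 = HKD 116,597,299.74
HKD 116,597,299.74 ÷ 5.6067 = SGD 20,796,065.38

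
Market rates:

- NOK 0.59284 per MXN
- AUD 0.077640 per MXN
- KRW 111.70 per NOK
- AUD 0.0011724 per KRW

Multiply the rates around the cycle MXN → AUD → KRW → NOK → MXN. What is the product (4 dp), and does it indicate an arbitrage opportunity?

1.0000 (no arbitrage)

Around MXN → AUD → KRW → NOK → MXN: 1 × 0.077640 ÷ 0.0011724 ÷ 111.70 ÷ 0.59284 = 1.000044
Product ≈ 1 (deviation 0.004%, within rounding noise).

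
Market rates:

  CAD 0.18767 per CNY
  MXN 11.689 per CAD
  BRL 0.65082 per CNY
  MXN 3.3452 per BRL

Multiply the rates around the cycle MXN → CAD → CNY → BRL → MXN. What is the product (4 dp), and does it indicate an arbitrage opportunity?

0.9925 (arbitrage exists)

Around MXN → CAD → CNY → BRL → MXN: 1 ÷ 11.689 ÷ 0.18767 × 0.65082 × 3.3452 = 0.992455
Product < 1; profitable direction is MXN → BRL → CNY → CAD → MXN.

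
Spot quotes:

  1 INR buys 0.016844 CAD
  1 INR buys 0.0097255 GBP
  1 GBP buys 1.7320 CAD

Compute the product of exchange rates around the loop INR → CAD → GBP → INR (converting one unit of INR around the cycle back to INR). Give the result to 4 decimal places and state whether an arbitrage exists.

Around INR → CAD → GBP → INR: 1 × 0.016844 ÷ 1.7320 ÷ 0.0097255 = 0.999966
Product ≈ 1 (deviation 0.003%, within rounding noise).

1.0000 (no arbitrage)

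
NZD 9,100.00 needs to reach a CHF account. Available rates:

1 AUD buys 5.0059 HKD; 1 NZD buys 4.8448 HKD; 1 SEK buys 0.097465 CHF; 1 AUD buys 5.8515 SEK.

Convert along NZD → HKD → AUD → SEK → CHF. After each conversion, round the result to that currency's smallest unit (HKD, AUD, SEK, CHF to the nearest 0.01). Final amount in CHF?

CHF 5,022.86

NZD 9,100.00 × 4.8448 = HKD 44,087.68
HKD 44,087.68 ÷ 5.0059 = AUD 8,807.14
AUD 8,807.14 × 5.8515 = SEK 51,534.98
SEK 51,534.98 × 0.097465 = CHF 5,022.86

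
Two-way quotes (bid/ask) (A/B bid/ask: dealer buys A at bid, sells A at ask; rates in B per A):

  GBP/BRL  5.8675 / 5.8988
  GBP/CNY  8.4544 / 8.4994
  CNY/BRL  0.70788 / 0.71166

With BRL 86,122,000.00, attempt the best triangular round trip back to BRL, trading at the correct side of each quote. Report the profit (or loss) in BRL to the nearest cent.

Net profit: BRL 1,254,142.82

Best loop BRL → GBP → CNY → BRL:
BRL 86,122,000.00 ÷ 5.8988 (buy GBP at ask) = GBP 14,599,918.63
GBP 14,599,918.63 × 8.4544 (sell GBP at bid) = CNY 123,433,552.04
CNY 123,433,552.04 × 0.70788 (sell CNY at bid) = BRL 87,376,142.82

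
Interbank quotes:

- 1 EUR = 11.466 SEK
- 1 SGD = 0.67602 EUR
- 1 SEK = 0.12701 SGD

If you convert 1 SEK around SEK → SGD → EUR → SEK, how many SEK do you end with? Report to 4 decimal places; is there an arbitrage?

Around SEK → SGD → EUR → SEK: 1 × 0.12701 × 0.67602 × 11.466 = 0.984486
Product < 1; profitable direction is SEK → EUR → SGD → SEK.

0.9845 (arbitrage exists)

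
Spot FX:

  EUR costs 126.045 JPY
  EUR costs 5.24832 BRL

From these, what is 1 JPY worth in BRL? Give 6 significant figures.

JPY/BRL = 0.0416385

1 JPY ÷ 126.045 = 0.00793367 EUR
0.00793367 EUR × 5.24832 = 0.0416385 BRL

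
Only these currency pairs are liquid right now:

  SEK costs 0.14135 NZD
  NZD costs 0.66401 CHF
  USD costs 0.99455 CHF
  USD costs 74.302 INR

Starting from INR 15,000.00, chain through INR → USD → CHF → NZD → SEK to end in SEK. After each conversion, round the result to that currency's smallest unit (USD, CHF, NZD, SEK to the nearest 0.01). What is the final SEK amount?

SEK 2,139.16

INR 15,000.00 ÷ 74.302 = USD 201.88
USD 201.88 × 0.99455 = CHF 200.78
CHF 200.78 ÷ 0.66401 = NZD 302.37
NZD 302.37 ÷ 0.14135 = SEK 2,139.16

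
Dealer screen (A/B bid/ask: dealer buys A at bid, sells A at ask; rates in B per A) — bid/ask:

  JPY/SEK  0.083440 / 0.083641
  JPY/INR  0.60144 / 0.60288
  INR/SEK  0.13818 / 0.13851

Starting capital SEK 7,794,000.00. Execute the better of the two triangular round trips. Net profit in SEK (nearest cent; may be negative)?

Best loop SEK → INR → JPY → SEK:
SEK 7,794,000.00 ÷ 0.13851 (buy INR at ask) = INR 56,270,305.39
INR 56,270,305.39 ÷ 0.60288 (buy JPY at ask) = JPY 93,335,830
JPY 93,335,830 × 0.083440 (sell JPY at bid) = SEK 7,787,941.68

Net result: SEK -6,058.32 (no profitable arbitrage after spreads)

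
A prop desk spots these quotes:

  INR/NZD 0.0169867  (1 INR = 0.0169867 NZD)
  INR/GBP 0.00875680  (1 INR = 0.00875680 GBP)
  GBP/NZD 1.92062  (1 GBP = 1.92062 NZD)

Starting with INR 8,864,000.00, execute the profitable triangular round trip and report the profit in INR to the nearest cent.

Profitable loop is INR → NZD → GBP → INR:
INR 8,864,000.00 × 0.0169867 = NZD 150,570.11
NZD 150,570.11 ÷ 1.92062 = GBP 78,396.62
GBP 78,396.62 ÷ 0.00875680 = INR 8,952,655.78
Profit = INR 8,952,655.78 − INR 8,864,000.00

Profit: INR 88,655.78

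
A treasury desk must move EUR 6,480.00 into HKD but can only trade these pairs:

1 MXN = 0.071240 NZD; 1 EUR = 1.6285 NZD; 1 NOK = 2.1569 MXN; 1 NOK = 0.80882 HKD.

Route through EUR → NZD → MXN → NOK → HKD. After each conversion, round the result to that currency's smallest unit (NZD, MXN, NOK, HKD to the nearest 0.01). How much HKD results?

HKD 55,547.02

EUR 6,480.00 × 1.6285 = NZD 10,552.68
NZD 10,552.68 ÷ 0.071240 = MXN 148,128.58
MXN 148,128.58 ÷ 2.1569 = NOK 68,676.61
NOK 68,676.61 × 0.80882 = HKD 55,547.02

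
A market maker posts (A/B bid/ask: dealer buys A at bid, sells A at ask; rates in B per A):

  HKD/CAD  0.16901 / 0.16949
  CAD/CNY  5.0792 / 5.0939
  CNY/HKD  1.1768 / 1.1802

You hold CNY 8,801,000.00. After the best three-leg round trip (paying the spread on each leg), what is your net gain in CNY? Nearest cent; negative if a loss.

Net profit: CNY 89,831.85

Best loop CNY → HKD → CAD → CNY:
CNY 8,801,000.00 × 1.1768 (sell CNY at bid) = HKD 10,357,016.80
HKD 10,357,016.80 × 0.16901 (sell HKD at bid) = CAD 1,750,439.41
CAD 1,750,439.41 × 5.0792 (sell CAD at bid) = CNY 8,890,831.85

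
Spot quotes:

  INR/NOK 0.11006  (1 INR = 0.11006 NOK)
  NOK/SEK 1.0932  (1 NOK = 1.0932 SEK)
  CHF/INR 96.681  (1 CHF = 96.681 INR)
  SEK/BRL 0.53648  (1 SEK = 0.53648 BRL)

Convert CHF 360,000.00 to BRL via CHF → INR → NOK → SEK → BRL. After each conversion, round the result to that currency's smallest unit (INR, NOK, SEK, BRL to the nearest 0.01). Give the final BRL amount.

BRL 2,246,602.83

CHF 360,000.00 × 96.681 = INR 34,805,160.00
INR 34,805,160.00 × 0.11006 = NOK 3,830,655.91
NOK 3,830,655.91 × 1.0932 = SEK 4,187,673.04
SEK 4,187,673.04 × 0.53648 = BRL 2,246,602.83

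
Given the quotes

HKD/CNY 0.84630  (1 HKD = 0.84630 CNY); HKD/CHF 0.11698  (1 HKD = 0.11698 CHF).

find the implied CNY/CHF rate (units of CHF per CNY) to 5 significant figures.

CNY/CHF = 0.13823

1 CNY ÷ 0.84630 = 1.18161 HKD
1.18161 HKD × 0.11698 = 0.138225 CHF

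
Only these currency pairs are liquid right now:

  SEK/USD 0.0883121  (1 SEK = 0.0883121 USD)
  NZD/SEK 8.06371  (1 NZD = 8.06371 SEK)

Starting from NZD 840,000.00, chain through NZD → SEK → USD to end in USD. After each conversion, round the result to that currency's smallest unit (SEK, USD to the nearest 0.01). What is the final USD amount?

USD 598,183.46

NZD 840,000.00 × 8.06371 = SEK 6,773,516.40
SEK 6,773,516.40 × 0.0883121 = USD 598,183.46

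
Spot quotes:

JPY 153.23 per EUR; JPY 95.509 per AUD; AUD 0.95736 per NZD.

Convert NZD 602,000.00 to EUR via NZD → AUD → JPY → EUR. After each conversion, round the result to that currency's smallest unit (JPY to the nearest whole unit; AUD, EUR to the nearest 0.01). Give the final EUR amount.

EUR 359,229.73

NZD 602,000.00 × 0.95736 = AUD 576,330.72
AUD 576,330.72 × 95.509 = JPY 55,044,771
JPY 55,044,771 ÷ 153.23 = EUR 359,229.73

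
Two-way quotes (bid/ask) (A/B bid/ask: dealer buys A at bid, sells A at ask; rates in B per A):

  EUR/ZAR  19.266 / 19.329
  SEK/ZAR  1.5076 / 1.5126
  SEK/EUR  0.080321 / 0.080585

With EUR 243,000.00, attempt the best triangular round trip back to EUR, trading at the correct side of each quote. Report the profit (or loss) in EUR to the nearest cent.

Best loop EUR → ZAR → SEK → EUR:
EUR 243,000.00 × 19.266 (sell EUR at bid) = ZAR 4,681,638.00
ZAR 4,681,638.00 ÷ 1.5126 (buy SEK at ask) = SEK 3,095,093.22
SEK 3,095,093.22 × 0.080321 (sell SEK at bid) = EUR 248,600.98

Net profit: EUR 5,600.98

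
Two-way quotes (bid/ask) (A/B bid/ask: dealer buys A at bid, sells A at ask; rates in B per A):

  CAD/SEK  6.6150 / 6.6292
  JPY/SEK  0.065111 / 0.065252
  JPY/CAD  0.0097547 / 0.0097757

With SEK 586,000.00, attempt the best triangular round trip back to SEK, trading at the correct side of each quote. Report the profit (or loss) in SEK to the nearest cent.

Best loop SEK → CAD → JPY → SEK:
SEK 586,000.00 ÷ 6.6292 (buy CAD at ask) = CAD 88,396.79
CAD 88,396.79 ÷ 0.0097757 (buy JPY at ask) = JPY 9,042,502
JPY 9,042,502 × 0.065111 (sell JPY at bid) = SEK 588,766.37

Net profit: SEK 2,766.37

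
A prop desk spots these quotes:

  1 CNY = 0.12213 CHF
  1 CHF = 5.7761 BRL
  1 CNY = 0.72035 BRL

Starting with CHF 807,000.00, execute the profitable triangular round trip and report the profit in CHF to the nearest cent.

Profitable loop is CHF → CNY → BRL → CHF:
CHF 807,000.00 ÷ 0.12213 = CNY 6,607,713.09
CNY 6,607,713.09 × 0.72035 = BRL 4,759,866.13
BRL 4,759,866.13 ÷ 5.7761 = CHF 824,062.28
Profit = CHF 824,062.28 − CHF 807,000.00

Profit: CHF 17,062.28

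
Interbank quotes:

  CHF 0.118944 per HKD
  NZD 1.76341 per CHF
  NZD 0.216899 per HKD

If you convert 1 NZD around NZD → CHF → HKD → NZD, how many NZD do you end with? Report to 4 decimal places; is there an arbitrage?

Around NZD → CHF → HKD → NZD: 1 ÷ 1.76341 ÷ 0.118944 × 0.216899 = 1.034098
Product > 1; profitable direction is NZD → CHF → HKD → NZD.

1.0341 (arbitrage exists)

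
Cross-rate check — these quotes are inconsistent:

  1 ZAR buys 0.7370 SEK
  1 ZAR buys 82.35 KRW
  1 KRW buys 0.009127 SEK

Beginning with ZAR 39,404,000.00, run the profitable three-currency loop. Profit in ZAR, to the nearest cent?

Profit: ZAR 781,046.63

Profitable loop is ZAR → KRW → SEK → ZAR:
ZAR 39,404,000.00 × 82.35 = KRW 3,244,919,400
KRW 3,244,919,400 × 0.009127 = SEK 29,616,379.36
SEK 29,616,379.36 ÷ 0.7370 = ZAR 40,185,046.63
Profit = ZAR 40,185,046.63 − ZAR 39,404,000.00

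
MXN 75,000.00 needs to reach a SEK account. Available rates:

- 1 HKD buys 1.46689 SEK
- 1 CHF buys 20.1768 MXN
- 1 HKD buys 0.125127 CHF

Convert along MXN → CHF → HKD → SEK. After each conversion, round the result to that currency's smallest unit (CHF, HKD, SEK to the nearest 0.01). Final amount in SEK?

MXN 75,000.00 ÷ 20.1768 = CHF 3,717.14
CHF 3,717.14 ÷ 0.125127 = HKD 29,706.94
HKD 29,706.94 × 1.46689 = SEK 43,576.81

SEK 43,576.81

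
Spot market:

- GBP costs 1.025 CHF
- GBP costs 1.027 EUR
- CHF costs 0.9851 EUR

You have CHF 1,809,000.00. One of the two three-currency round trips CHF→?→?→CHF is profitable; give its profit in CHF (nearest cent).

Profit: CHF 30,944.94

Profitable loop is CHF → GBP → EUR → CHF:
CHF 1,809,000.00 ÷ 1.025 = GBP 1,764,878.05
GBP 1,764,878.05 × 1.027 = EUR 1,812,529.76
EUR 1,812,529.76 ÷ 0.9851 = CHF 1,839,944.94
Profit = CHF 1,839,944.94 − CHF 1,809,000.00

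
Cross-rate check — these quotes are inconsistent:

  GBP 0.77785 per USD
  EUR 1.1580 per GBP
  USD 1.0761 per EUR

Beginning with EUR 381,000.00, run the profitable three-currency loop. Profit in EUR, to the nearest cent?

Profitable loop is EUR → GBP → USD → EUR:
EUR 381,000.00 ÷ 1.1580 = GBP 329,015.54
GBP 329,015.54 ÷ 0.77785 = USD 422,980.71
USD 422,980.71 ÷ 1.0761 = EUR 393,068.22
Profit = EUR 393,068.22 − EUR 381,000.00

Profit: EUR 12,068.22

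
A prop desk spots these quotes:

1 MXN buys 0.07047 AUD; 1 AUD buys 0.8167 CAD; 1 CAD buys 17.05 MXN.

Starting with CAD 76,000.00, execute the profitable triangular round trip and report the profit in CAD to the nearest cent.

Profit: CAD 1,450.17

Profitable loop is CAD → AUD → MXN → CAD:
CAD 76,000.00 ÷ 0.8167 = AUD 93,057.43
AUD 93,057.43 ÷ 0.07047 = MXN 1,320,525.42
MXN 1,320,525.42 ÷ 17.05 = CAD 77,450.17
Profit = CAD 77,450.17 − CAD 76,000.00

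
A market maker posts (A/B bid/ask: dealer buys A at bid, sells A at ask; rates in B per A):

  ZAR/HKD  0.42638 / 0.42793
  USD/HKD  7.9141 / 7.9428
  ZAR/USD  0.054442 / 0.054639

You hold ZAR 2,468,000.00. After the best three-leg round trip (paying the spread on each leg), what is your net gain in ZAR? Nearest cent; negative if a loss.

Best loop ZAR → USD → HKD → ZAR:
ZAR 2,468,000.00 × 0.054442 (sell ZAR at bid) = USD 134,362.86
USD 134,362.86 × 7.9141 (sell USD at bid) = HKD 1,063,361.08
HKD 1,063,361.08 ÷ 0.42793 (buy ZAR at ask) = ZAR 2,484,894.91

Net profit: ZAR 16,894.91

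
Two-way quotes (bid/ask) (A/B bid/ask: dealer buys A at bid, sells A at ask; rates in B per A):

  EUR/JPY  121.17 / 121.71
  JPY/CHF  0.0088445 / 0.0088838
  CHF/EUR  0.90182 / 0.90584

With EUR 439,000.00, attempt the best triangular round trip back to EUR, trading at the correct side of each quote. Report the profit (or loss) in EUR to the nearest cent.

Net profit: EUR 9,216.66

Best loop EUR → CHF → JPY → EUR:
EUR 439,000.00 ÷ 0.90584 (buy CHF at ask) = CHF 484,633.05
CHF 484,633.05 ÷ 0.0088838 (buy JPY at ask) = JPY 54,552,449
JPY 54,552,449 ÷ 121.71 (buy EUR at ask) = EUR 448,216.66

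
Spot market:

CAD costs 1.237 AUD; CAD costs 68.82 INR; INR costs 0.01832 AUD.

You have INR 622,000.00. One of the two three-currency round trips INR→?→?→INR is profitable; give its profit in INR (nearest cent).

Profitable loop is INR → AUD → CAD → INR:
INR 622,000.00 × 0.01832 = AUD 11,395.04
AUD 11,395.04 ÷ 1.237 = CAD 9,211.84
CAD 9,211.84 × 68.82 = INR 633,958.49
Profit = INR 633,958.49 − INR 622,000.00

Profit: INR 11,958.49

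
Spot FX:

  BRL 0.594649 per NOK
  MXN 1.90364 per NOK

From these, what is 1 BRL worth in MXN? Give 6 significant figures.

BRL/MXN = 3.20128

1 BRL ÷ 0.594649 = 1.68166 NOK
1.68166 NOK × 1.90364 = 3.20128 MXN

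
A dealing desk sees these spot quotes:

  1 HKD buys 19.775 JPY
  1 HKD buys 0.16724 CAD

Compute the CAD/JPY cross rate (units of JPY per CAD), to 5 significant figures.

1 CAD ÷ 0.16724 = 5.97943 HKD
5.97943 HKD × 19.775 = 118.243 JPY

CAD/JPY = 118.24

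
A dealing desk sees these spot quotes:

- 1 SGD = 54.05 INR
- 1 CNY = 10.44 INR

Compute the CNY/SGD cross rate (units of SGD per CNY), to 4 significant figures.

CNY/SGD = 0.1932

1 CNY × 10.44 = 10.44 INR
10.44 INR ÷ 54.05 = 0.193154 SGD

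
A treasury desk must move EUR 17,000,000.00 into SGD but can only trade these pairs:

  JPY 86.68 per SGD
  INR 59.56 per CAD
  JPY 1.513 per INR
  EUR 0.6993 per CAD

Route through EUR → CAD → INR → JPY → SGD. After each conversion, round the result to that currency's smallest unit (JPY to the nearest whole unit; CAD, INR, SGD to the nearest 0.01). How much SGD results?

SGD 25,273,192.63

EUR 17,000,000.00 ÷ 0.6993 = CAD 24,310,024.31
CAD 24,310,024.31 × 59.56 = INR 1,447,905,047.90
INR 1,447,905,047.90 × 1.513 = JPY 2,190,680,337
JPY 2,190,680,337 ÷ 86.68 = SGD 25,273,192.63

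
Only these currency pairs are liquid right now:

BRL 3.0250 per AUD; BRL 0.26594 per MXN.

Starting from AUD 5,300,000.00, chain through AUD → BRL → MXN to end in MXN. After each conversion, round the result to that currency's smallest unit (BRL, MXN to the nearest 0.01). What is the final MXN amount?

AUD 5,300,000.00 × 3.0250 = BRL 16,032,500.00
BRL 16,032,500.00 ÷ 0.26594 = MXN 60,286,154.77

MXN 60,286,154.77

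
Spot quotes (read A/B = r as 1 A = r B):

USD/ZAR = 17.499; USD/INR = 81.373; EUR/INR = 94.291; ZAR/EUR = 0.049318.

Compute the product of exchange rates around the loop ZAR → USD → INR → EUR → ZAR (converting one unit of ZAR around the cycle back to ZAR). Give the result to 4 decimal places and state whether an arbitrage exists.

1.0000 (no arbitrage)

Around ZAR → USD → INR → EUR → ZAR: 1 ÷ 17.499 × 81.373 ÷ 94.291 ÷ 0.049318 = 0.999980
Product ≈ 1 (deviation 0.002%, within rounding noise).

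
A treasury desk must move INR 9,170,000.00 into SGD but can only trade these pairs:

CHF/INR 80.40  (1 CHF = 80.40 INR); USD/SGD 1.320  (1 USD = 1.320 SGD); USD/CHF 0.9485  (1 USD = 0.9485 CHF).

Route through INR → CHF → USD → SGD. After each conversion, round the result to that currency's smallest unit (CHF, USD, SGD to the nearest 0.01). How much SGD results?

SGD 158,726.66

INR 9,170,000.00 ÷ 80.40 = CHF 114,054.73
CHF 114,054.73 ÷ 0.9485 = USD 120,247.47
USD 120,247.47 × 1.320 = SGD 158,726.66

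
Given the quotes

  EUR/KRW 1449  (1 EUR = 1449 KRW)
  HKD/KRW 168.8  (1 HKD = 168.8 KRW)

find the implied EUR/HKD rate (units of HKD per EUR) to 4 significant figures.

1 EUR × 1449 = 1449 KRW
1449 KRW ÷ 168.8 = 8.58412 HKD

EUR/HKD = 8.584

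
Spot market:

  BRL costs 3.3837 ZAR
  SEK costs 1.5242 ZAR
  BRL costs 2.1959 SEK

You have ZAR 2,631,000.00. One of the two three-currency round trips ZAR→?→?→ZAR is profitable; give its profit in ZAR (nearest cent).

Profitable loop is ZAR → SEK → BRL → ZAR:
ZAR 2,631,000.00 ÷ 1.5242 = SEK 1,726,151.42
SEK 1,726,151.42 ÷ 2.1959 = BRL 786,079.25
BRL 786,079.25 × 3.3837 = ZAR 2,659,856.36
Profit = ZAR 2,659,856.36 − ZAR 2,631,000.00

Profit: ZAR 28,856.36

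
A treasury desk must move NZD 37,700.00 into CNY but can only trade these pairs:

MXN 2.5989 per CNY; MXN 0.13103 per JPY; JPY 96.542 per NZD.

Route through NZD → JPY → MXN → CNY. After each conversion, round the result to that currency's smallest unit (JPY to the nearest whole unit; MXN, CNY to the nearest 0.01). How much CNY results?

NZD 37,700.00 × 96.542 = JPY 3,639,633
JPY 3,639,633 × 0.13103 = MXN 476,901.11
MXN 476,901.11 ÷ 2.5989 = CNY 183,501.14

CNY 183,501.14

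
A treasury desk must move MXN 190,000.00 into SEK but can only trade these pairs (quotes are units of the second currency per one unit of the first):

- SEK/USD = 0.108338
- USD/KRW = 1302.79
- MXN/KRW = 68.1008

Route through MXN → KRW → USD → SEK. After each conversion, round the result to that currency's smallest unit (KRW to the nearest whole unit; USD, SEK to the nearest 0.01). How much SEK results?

MXN 190,000.00 × 68.1008 = KRW 12,939,152
KRW 12,939,152 ÷ 1302.79 = USD 9,931.88
USD 9,931.88 ÷ 0.108338 = SEK 91,674.94

SEK 91,674.94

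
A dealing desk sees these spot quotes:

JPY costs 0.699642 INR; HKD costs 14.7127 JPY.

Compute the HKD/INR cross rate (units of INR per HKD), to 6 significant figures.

HKD/INR = 10.2936

1 HKD × 14.7127 = 14.7127 JPY
14.7127 JPY × 0.699642 = 10.2936 INR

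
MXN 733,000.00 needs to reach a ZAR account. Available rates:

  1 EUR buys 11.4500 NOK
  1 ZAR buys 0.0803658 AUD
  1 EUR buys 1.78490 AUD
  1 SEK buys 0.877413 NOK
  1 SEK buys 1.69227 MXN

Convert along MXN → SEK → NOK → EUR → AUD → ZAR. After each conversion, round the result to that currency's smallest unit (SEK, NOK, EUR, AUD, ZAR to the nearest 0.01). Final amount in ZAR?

MXN 733,000.00 ÷ 1.69227 = SEK 433,146.01
SEK 433,146.01 × 0.877413 = NOK 380,047.94
NOK 380,047.94 ÷ 11.4500 = EUR 33,191.96
EUR 33,191.96 × 1.78490 = AUD 59,244.33
AUD 59,244.33 ÷ 0.0803658 = ZAR 737,183.35

ZAR 737,183.35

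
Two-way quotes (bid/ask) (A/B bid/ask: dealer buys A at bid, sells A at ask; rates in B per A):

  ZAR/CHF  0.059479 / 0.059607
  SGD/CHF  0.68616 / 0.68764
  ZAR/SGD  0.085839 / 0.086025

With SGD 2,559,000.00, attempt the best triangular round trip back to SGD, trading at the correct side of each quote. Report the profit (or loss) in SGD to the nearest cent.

Net profit: SGD 14,049.44

Best loop SGD → ZAR → CHF → SGD:
SGD 2,559,000.00 ÷ 0.086025 (buy ZAR at ask) = ZAR 29,747,166.52
ZAR 29,747,166.52 × 0.059479 (sell ZAR at bid) = CHF 1,769,331.72
CHF 1,769,331.72 ÷ 0.68764 (buy SGD at ask) = SGD 2,573,049.44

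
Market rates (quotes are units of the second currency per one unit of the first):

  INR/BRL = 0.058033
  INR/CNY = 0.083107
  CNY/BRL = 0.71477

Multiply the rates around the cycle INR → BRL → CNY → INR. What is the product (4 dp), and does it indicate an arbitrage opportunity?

0.9769 (arbitrage exists)

Around INR → BRL → CNY → INR: 1 × 0.058033 ÷ 0.71477 ÷ 0.083107 = 0.976947
Product < 1; profitable direction is INR → CNY → BRL → INR.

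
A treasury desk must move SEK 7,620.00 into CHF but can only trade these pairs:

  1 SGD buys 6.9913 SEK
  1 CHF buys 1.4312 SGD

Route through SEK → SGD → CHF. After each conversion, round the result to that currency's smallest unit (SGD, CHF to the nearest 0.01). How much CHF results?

SEK 7,620.00 ÷ 6.9913 = SGD 1,089.93
SGD 1,089.93 ÷ 1.4312 = CHF 761.55

CHF 761.55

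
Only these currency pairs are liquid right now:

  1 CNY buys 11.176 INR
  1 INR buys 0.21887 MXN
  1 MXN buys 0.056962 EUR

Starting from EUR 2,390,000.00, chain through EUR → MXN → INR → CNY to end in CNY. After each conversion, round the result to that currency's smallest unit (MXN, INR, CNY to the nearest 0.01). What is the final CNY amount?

EUR 2,390,000.00 ÷ 0.056962 = MXN 41,957,796.43
MXN 41,957,796.43 ÷ 0.21887 = INR 191,701,907.21
INR 191,701,907.21 ÷ 11.176 = CNY 17,152,998.14

CNY 17,152,998.14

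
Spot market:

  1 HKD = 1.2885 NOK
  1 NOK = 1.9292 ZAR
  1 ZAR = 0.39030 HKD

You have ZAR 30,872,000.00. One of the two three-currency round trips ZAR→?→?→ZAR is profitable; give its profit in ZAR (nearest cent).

Profitable loop is ZAR → NOK → HKD → ZAR:
ZAR 30,872,000.00 ÷ 1.9292 = NOK 16,002,488.08
NOK 16,002,488.08 ÷ 1.2885 = HKD 12,419,470.76
HKD 12,419,470.76 ÷ 0.39030 = ZAR 31,820,319.66
Profit = ZAR 31,820,319.66 − ZAR 30,872,000.00

Profit: ZAR 948,319.66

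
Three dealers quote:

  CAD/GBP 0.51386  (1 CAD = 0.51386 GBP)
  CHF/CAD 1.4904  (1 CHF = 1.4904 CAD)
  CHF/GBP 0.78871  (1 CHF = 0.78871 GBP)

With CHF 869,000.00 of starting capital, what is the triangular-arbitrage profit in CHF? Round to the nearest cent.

Profitable loop is CHF → GBP → CAD → CHF:
CHF 869,000.00 × 0.78871 = GBP 685,388.99
GBP 685,388.99 ÷ 0.51386 = CAD 1,333,804.91
CAD 1,333,804.91 ÷ 1.4904 = CHF 894,930.83
Profit = CHF 894,930.83 − CHF 869,000.00

Profit: CHF 25,930.83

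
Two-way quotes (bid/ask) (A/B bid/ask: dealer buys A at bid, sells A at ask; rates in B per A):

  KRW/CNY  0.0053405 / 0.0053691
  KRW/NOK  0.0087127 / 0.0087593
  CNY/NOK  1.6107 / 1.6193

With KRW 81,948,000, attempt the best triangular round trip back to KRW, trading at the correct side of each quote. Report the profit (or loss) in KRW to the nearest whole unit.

Best loop KRW → NOK → CNY → KRW:
KRW 81,948,000 × 0.0087127 (sell KRW at bid) = NOK 713,988.34
NOK 713,988.34 ÷ 1.6193 (buy CNY at ask) = CNY 440,924.07
CNY 440,924.07 ÷ 0.0053691 (buy KRW at ask) = KRW 82,122,528

Net profit: KRW 174,528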